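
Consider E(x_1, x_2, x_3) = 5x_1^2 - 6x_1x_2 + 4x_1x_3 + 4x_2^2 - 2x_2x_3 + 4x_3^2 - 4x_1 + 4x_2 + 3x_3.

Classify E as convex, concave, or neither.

E is quadratic, so its Hessian is the constant matrix H = [[10, -6, 4], [-6, 8, -2], [4, -2, 8]].
Leading principal minors: 10, 44, 280.
All positive ⇒ H ≻ 0 ⇒ convex.

convex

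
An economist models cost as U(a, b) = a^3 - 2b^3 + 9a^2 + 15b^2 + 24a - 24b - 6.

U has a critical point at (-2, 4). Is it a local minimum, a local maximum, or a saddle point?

saddle point

The mixed partial ∂²U/∂a∂b is 0, so the Hessian at any point is diag(U_aa, U_bb) = diag(6(a + 3), 6(-2b + 5)).
At (-2, 4): H = diag(6, -18).
The eigenvalues have opposite signs, so H is indefinite: a saddle point.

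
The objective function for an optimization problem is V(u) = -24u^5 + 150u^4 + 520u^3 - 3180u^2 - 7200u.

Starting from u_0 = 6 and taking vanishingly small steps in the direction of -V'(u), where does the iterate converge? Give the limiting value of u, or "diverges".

diverges

V'(u) = -120(u - 5)(u - 4)(u + 1)(u + 3), so V'(6) = -15120.
Gradient descent moves in the -V' direction, i.e. u is increasing.
There is no critical point above u=6, and V' keeps the same sign, so the iterate runs off to +∞.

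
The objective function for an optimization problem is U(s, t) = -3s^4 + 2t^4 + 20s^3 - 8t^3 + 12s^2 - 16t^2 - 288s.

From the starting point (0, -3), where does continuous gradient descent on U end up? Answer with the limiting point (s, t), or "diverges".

(3, -1)

U is separable, so gradient descent decouples: s follows -∂U/∂s, t follows -∂U/∂t.
∂U/∂s = -12(s - 4)(s - 3)(s + 2); at s=0 this is -288, so s increases.
∂U/∂t = 8t(t - 4)(t + 1); at t=-3 this is -336, so t increases.
s converges to its nearest critical value 3 (a local min of the s-part); t converges to -1. The iterate converges to (3, -1).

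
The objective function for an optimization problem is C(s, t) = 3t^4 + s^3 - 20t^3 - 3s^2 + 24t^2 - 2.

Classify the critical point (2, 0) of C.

The mixed partial ∂²C/∂s∂t is 0, so the Hessian at any point is diag(C_ss, C_tt) = diag(6(s - 1), 12(3t^2 - 10t + 4)).
At (2, 0): H = diag(6, 48).
Both eigenvalues are positive, so H is positive definite: a local minimum.

local minimum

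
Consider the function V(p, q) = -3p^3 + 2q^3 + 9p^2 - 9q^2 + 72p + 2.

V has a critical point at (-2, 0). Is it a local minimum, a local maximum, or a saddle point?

saddle point

The mixed partial ∂²V/∂p∂q is 0, so the Hessian at any point is diag(V_pp, V_qq) = diag(18(-p + 1), 6(2q - 3)).
At (-2, 0): H = diag(54, -18).
The eigenvalues have opposite signs, so H is indefinite: a saddle point.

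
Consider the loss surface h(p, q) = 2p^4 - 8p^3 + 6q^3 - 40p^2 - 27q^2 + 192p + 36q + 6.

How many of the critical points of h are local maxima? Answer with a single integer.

h separates as a function of p plus a function of q, so ∇h=0 decouples.
∂h/∂p = 8(p - 4)(p - 2)(p + 3) = 0 at p ∈ {-3, 2, 4}; ∂h/∂q = 18(q - 2)(q - 1) = 0 at q ∈ {1, 2}.
The Hessian is diagonal: diag(h_pp, h_qq). Second derivatives: h_pp(-3)=280, h_pp(2)=-80, h_pp(4)=112; h_qq(1)=-18, h_qq(2)=18.
Local maxima occur where both diagonal entries negative: (2, 1). Count: 1.

1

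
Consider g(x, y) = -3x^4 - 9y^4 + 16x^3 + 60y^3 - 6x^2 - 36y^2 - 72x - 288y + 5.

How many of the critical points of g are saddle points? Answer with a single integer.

4

g separates as a function of x plus a function of y, so ∇g=0 decouples.
∂g/∂x = -12(x - 3)(x - 2)(x + 1) = 0 at x ∈ {-1, 2, 3}; ∂g/∂y = -36(y - 4)(y - 2)(y + 1) = 0 at y ∈ {-1, 2, 4}.
The Hessian is diagonal: diag(g_xx, g_yy). Second derivatives: g_xx(-1)=-144, g_xx(2)=36, g_xx(3)=-48; g_yy(-1)=-540, g_yy(2)=216, g_yy(4)=-360.
Saddle points occur where the two diagonal entries have opposite signs: (-1, 2), (2, -1), (2, 4), (3, 2). Count: 4.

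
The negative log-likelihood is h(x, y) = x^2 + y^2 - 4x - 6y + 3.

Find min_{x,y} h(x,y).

-10

h(x,y) separates as P(x) + Q(y) + 3, so its minimum is min P + min Q + 3.
P'(x) = 2x - 4 vanishes at x ∈ {2}; Q'(y) = 2y - 6 vanishes at y ∈ {3}.
Local minima of P (where P''>0): P(2)=-4. Local minima of Q: Q(3)=-9.
So the global minimum of h is P(2) + Q(3) + 3 = -4 − 9 + 3 = -10, attained at (2, 3).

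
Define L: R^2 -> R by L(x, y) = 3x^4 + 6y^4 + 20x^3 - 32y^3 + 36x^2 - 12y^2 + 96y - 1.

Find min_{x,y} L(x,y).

L(x,y) separates as P(x) + Q(y) − 1, so its minimum is min P + min Q − 1.
P'(x) = 12x(x + 2)(x + 3) vanishes at x ∈ {-3, -2, 0}; Q'(y) = 24(y - 4)(y - 1)(y + 1) vanishes at y ∈ {-1, 1, 4}.
Local minima of P (where P''>0): P(-3)=27, P(0)=0. Local minima of Q: Q(-1)=-70, Q(4)=-320.
So the global minimum of L is P(0) + Q(4) − 1 = 0 − 320 − 1 = -321, attained at (0, 4).

-321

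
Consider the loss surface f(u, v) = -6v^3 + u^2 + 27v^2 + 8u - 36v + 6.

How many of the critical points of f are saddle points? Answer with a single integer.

f separates as a function of u plus a function of v, so ∇f=0 decouples.
∂f/∂u = 2(u + 4) = 0 at u ∈ {-4}; ∂f/∂v = -18(v - 2)(v - 1) = 0 at v ∈ {1, 2}.
The Hessian is diagonal: diag(f_uu, f_vv). Second derivatives: f_uu(-4)=2; f_vv(1)=18, f_vv(2)=-18.
Saddle points occur where the two diagonal entries have opposite signs: (-4, 2). Count: 1.

1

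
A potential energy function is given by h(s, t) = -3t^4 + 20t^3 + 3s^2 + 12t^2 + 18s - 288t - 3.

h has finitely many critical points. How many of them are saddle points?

2

h separates as a function of s plus a function of t, so ∇h=0 decouples.
∂h/∂s = 6(s + 3) = 0 at s ∈ {-3}; ∂h/∂t = -12(t - 4)(t - 3)(t + 2) = 0 at t ∈ {-2, 3, 4}.
The Hessian is diagonal: diag(h_ss, h_tt). Second derivatives: h_ss(-3)=6; h_tt(-2)=-360, h_tt(3)=60, h_tt(4)=-72.
Saddle points occur where the two diagonal entries have opposite signs: (-3, -2), (-3, 4). Count: 2.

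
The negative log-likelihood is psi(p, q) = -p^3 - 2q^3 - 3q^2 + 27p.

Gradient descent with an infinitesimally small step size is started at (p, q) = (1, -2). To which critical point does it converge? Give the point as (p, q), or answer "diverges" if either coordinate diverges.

psi is separable, so gradient descent decouples: p follows -∂psi/∂p, q follows -∂psi/∂q.
∂psi/∂p = -3(p - 3)(p + 3); at p=1 this is 24, so p decreases.
∂psi/∂q = -6q(q + 1); at q=-2 this is -12, so q increases.
p converges to its nearest critical value -3 (a local min of the p-part); q converges to -1. The iterate converges to (-3, -1).

(-3, -1)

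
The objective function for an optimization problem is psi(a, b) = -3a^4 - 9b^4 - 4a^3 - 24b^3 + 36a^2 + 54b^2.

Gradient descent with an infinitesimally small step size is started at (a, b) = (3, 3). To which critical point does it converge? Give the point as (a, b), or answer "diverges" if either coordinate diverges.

psi is separable, so gradient descent decouples: a follows -∂psi/∂a, b follows -∂psi/∂b.
∂psi/∂a = -12a(a - 2)(a + 3); at a=3 this is -216, so a increases.
∂psi/∂b = -36b(b - 1)(b + 3); at b=3 this is -1296, so b increases.
The a-coordinate has no critical point in that direction and runs off to infinity.

diverges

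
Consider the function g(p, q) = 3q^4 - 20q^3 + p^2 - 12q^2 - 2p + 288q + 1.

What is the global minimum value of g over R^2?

g(p,q) separates as A(p) + B(q) + 1, so its minimum is min A + min B + 1.
A'(p) = 2p - 2 vanishes at p ∈ {1}; B'(q) = 12(q - 4)(q - 3)(q + 2) vanishes at q ∈ {-2, 3, 4}.
Local minima of A (where A''>0): A(1)=-1. Local minima of B: B(-2)=-416, B(4)=448.
So the global minimum of g is A(1) + B(-2) + 1 = -1 − 416 + 1 = -416, attained at (1, -2).

-416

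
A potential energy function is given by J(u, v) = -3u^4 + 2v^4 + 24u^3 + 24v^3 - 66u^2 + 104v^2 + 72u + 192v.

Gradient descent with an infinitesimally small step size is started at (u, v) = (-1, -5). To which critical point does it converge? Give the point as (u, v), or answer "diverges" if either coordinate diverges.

J is separable, so gradient descent decouples: u follows -∂J/∂u, v follows -∂J/∂v.
∂J/∂u = -12(u - 3)(u - 2)(u - 1); at u=-1 this is 288, so u decreases.
∂J/∂v = 8(v + 2)(v + 3)(v + 4); at v=-5 this is -48, so v increases.
The u-coordinate has no critical point in that direction and runs off to infinity.

diverges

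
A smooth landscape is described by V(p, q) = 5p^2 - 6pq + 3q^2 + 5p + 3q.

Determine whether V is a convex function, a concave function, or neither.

V is quadratic, so its Hessian is the constant matrix H = [[10, -6], [-6, 6]].
det(H) = 24, tr(H) = 16.
det(H) > 0 and tr(H) > 0, so H is positive definite everywhere: convex.

convex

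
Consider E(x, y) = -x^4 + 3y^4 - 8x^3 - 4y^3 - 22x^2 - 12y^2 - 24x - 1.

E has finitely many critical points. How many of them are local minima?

2

E separates as a function of x plus a function of y, so ∇E=0 decouples.
∂E/∂x = -4(x + 1)(x + 2)(x + 3) = 0 at x ∈ {-3, -2, -1}; ∂E/∂y = 12y(y - 2)(y + 1) = 0 at y ∈ {-1, 0, 2}.
The Hessian is diagonal: diag(E_xx, E_yy). Second derivatives: E_xx(-3)=-8, E_xx(-2)=4, E_xx(-1)=-8; E_yy(-1)=36, E_yy(0)=-24, E_yy(2)=72.
Local minima occur where both diagonal entries positive: (-2, -1), (-2, 2). Count: 2.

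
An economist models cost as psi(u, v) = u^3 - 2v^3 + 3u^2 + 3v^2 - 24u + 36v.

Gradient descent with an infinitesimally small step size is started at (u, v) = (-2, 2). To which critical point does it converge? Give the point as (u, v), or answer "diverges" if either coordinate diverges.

psi is separable, so gradient descent decouples: u follows -∂psi/∂u, v follows -∂psi/∂v.
∂psi/∂u = 3(u - 2)(u + 4); at u=-2 this is -24, so u increases.
∂psi/∂v = -6(v - 3)(v + 2); at v=2 this is 24, so v decreases.
u converges to its nearest critical value 2 (a local min of the u-part); v converges to -2. The iterate converges to (2, -2).

(2, -2)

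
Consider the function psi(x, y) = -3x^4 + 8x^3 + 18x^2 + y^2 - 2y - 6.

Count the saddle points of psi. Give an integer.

2

psi separates as a function of x plus a function of y, so ∇psi=0 decouples.
∂psi/∂x = -12x(x - 3)(x + 1) = 0 at x ∈ {-1, 0, 3}; ∂psi/∂y = 2(y - 1) = 0 at y ∈ {1}.
The Hessian is diagonal: diag(psi_xx, psi_yy). Second derivatives: psi_xx(-1)=-48, psi_xx(0)=36, psi_xx(3)=-144; psi_yy(1)=2.
Saddle points occur where the two diagonal entries have opposite signs: (-1, 1), (3, 1). Count: 2.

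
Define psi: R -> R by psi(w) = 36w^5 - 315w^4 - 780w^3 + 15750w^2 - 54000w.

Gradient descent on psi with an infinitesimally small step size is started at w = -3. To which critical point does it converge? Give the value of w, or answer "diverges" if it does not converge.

3

psi'(w) = 180(w - 5)(w - 4)(w - 3)(w + 5), so psi'(-3) = -120960.
Gradient descent moves in the -psi' direction, i.e. w is increasing.
The nearest critical point in that direction is w = 3, where psi'' = 2880 > 0 (a local minimum). The iterate converges there.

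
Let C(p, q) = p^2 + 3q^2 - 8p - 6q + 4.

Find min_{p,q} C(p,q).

C(p,q) separates as A(p) + B(q) + 4, so its minimum is min A + min B + 4.
A'(p) = 2p - 8 vanishes at p ∈ {4}; B'(q) = 6q - 6 vanishes at q ∈ {1}.
Local minima of A (where A''>0): A(4)=-16. Local minima of B: B(1)=-3.
So the global minimum of C is A(4) + B(1) + 4 = -16 − 3 + 4 = -15, attained at (4, 1).

-15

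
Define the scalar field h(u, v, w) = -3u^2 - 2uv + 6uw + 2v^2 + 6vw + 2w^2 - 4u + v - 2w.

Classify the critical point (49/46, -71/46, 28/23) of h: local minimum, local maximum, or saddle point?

saddle point

The Hessian is constant: H = [[-6, -2, 6], [-2, 4, 6], [6, 6, 4]].
Leading principal minors: Δ₁ = -6, Δ₂ = -28, Δ₃ = -184.
The minors fit neither the all-positive nor the alternating-sign pattern, so H is indefinite: a saddle point.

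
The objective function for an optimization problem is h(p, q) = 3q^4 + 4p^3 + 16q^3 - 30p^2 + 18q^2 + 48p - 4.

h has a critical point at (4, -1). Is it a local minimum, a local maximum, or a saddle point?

The mixed partial ∂²h/∂p∂q is 0, so the Hessian at any point is diag(h_pp, h_qq) = diag(12(2p - 5), 12(3q^2 + 8q + 3)).
At (4, -1): H = diag(36, -24).
The eigenvalues have opposite signs, so H is indefinite: a saddle point.

saddle point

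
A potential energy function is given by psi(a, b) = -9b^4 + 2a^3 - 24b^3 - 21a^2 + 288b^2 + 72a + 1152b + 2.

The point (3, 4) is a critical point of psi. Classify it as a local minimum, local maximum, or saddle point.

local maximum

The mixed partial ∂²psi/∂a∂b is 0, so the Hessian at any point is diag(psi_aa, psi_bb) = diag(6(2a - 7), 36(-3b^2 - 4b + 16)).
At (3, 4): H = diag(-6, -1728).
Both eigenvalues are negative, so H is negative definite: a local maximum.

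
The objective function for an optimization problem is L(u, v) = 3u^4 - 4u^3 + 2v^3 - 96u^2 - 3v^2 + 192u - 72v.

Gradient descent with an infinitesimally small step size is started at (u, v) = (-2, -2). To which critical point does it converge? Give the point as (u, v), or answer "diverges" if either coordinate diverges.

L is separable, so gradient descent decouples: u follows -∂L/∂u, v follows -∂L/∂v.
∂L/∂u = 12(u - 4)(u - 1)(u + 4); at u=-2 this is 432, so u decreases.
∂L/∂v = 6(v - 4)(v + 3); at v=-2 this is -36, so v increases.
u converges to its nearest critical value -4 (a local min of the u-part); v converges to 4. The iterate converges to (-4, 4).

(-4, 4)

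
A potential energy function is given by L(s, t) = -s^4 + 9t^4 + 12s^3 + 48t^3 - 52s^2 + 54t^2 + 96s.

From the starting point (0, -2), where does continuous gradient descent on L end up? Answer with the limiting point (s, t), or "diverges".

L is separable, so gradient descent decouples: s follows -∂L/∂s, t follows -∂L/∂t.
∂L/∂s = -4(s - 4)(s - 3)(s - 2); at s=0 this is 96, so s decreases.
∂L/∂t = 36t(t + 1)(t + 3); at t=-2 this is 72, so t decreases.
The s-coordinate has no critical point in that direction and runs off to infinity.

diverges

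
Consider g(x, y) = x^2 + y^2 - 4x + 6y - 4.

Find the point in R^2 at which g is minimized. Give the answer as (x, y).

g(x,y) separates as P(x) + Q(y) − 4, so its minimum is min P + min Q − 4.
P'(x) = 2x - 4 vanishes at x ∈ {2}; Q'(y) = 2y + 6 vanishes at y ∈ {-3}.
Local minima of P (where P''>0): P(2)=-4. Local minima of Q: Q(-3)=-9.
So the global minimum of g is P(2) + Q(-3) − 4 = -4 − 9 − 4 = -17, attained at (2, -3).

(2, -3)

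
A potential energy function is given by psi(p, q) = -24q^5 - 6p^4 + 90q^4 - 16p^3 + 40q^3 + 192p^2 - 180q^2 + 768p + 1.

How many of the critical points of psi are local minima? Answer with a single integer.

2

psi separates as a function of p plus a function of q, so ∇psi=0 decouples.
∂psi/∂p = -24(p - 4)(p + 2)(p + 4) = 0 at p ∈ {-4, -2, 4}; ∂psi/∂q = -120q(q - 3)(q - 1)(q + 1) = 0 at q ∈ {-1, 0, 1, 3}.
The Hessian is diagonal: diag(psi_pp, psi_qq). Second derivatives: psi_pp(-4)=-384, psi_pp(-2)=288, psi_pp(4)=-1152; psi_qq(-1)=960, psi_qq(0)=-360, psi_qq(1)=480, psi_qq(3)=-2880.
Local minima occur where both diagonal entries positive: (-2, -1), (-2, 1). Count: 2.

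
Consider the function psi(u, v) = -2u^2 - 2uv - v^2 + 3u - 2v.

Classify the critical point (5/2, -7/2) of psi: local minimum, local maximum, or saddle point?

The Hessian of psi is constant: H = [[-4, -2], [-2, -2]].
det(H) = (-4)·(-2) − (-2)² = 4.
det(H) > 0 and tr(H) = -6 < 0, so H is negative definite and the point is a local maximum.

local maximum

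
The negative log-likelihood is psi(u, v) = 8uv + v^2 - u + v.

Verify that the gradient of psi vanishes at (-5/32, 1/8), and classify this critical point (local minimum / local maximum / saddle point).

saddle point

∇psi = (8v - 1, 8u + 2v + 1); substituting (-5/32, 1/8) gives ∇psi = (0, 0), so (-5/32, 1/8) is indeed a critical point.
The Hessian of psi is constant: H = [[0, 8], [8, 2]].
det(H) = 0·2 − 8² = -64.
Since det(H) < 0, H is indefinite and the critical point is a saddle point.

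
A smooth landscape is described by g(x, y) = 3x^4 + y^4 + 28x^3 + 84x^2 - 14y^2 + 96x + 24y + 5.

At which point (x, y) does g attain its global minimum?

g(x,y) separates as P(x) + Q(y) + 5, so its minimum is min P + min Q + 5.
P'(x) = 12(x + 1)(x + 2)(x + 4) vanishes at x ∈ {-4, -2, -1}; Q'(y) = 4(y - 2)(y - 1)(y + 3) vanishes at y ∈ {-3, 1, 2}.
Local minima of P (where P''>0): P(-4)=-64, P(-1)=-37. Local minima of Q: Q(-3)=-117, Q(2)=8.
So the global minimum of g is P(-4) + Q(-3) + 5 = -64 − 117 + 5 = -176, attained at (-4, -3).

(-4, -3)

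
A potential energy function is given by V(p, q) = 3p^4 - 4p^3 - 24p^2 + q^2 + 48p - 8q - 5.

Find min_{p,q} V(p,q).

V(p,q) separates as A(p) + B(q) − 5, so its minimum is min A + min B − 5.
A'(p) = 12(p - 2)(p - 1)(p + 2) vanishes at p ∈ {-2, 1, 2}; B'(q) = 2q - 8 vanishes at q ∈ {4}.
Local minima of A (where A''>0): A(-2)=-112, A(2)=16. Local minima of B: B(4)=-16.
So the global minimum of V is A(-2) + B(4) − 5 = -112 − 16 − 5 = -133, attained at (-2, 4).

-133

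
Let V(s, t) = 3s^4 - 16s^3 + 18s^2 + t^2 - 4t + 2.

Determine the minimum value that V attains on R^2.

V(s,t) separates as P(s) + Q(t) + 2, so its minimum is min P + min Q + 2.
P'(s) = 12s(s - 3)(s - 1) vanishes at s ∈ {0, 1, 3}; Q'(t) = 2(t - 2) vanishes at t ∈ {2}.
Local minima of P (where P''>0): P(0)=0, P(3)=-27. Local minima of Q: Q(2)=-4.
So the global minimum of V is P(3) + Q(2) + 2 = -27 − 4 + 2 = -29, attained at (3, 2).

-29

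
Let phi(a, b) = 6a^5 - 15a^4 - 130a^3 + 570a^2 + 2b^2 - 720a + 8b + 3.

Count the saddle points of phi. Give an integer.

2

phi separates as a function of a plus a function of b, so ∇phi=0 decouples.
∂phi/∂a = 30(a - 3)(a - 2)(a - 1)(a + 4) = 0 at a ∈ {-4, 1, 2, 3}; ∂phi/∂b = 4(b + 2) = 0 at b ∈ {-2}.
The Hessian is diagonal: diag(phi_aa, phi_bb). Second derivatives: phi_aa(-4)=-6300, phi_aa(1)=300, phi_aa(2)=-180, phi_aa(3)=420; phi_bb(-2)=4.
Saddle points occur where the two diagonal entries have opposite signs: (-4, -2), (2, -2). Count: 2.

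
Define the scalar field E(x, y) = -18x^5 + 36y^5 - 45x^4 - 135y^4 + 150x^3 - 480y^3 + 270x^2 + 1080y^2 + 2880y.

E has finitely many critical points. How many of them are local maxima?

4

E separates as a function of x plus a function of y, so ∇E=0 decouples.
∂E/∂x = -90x(x - 2)(x + 1)(x + 3) = 0 at x ∈ {-3, -1, 0, 2}; ∂E/∂y = 180(y - 4)(y - 2)(y + 1)(y + 2) = 0 at y ∈ {-2, -1, 2, 4}.
The Hessian is diagonal: diag(E_xx, E_yy). Second derivatives: E_xx(-3)=2700, E_xx(-1)=-540, E_xx(0)=540, E_xx(2)=-2700; E_yy(-2)=-4320, E_yy(-1)=2700, E_yy(2)=-4320, E_yy(4)=10800.
Local maxima occur where both diagonal entries negative: (-1, -2), (-1, 2), (2, -2), (2, 2). Count: 4.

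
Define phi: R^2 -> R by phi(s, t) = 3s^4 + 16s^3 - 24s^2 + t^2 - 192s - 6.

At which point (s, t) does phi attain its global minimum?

phi(s,t) separates as P(s) + Q(t) − 6, so its minimum is min P + min Q − 6.
P'(s) = 12(s - 2)(s + 2)(s + 4) vanishes at s ∈ {-4, -2, 2}; Q'(t) = 2t vanishes at t ∈ {0}.
Local minima of P (where P''>0): P(-4)=128, P(2)=-304. Local minima of Q: Q(0)=0.
So the global minimum of phi is P(2) + Q(0) − 6 = -304 + 0 − 6 = -310, attained at (2, 0).

(2, 0)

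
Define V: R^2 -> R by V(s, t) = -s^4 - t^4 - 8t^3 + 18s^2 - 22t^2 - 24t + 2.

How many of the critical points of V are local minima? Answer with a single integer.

V separates as a function of s plus a function of t, so ∇V=0 decouples.
∂V/∂s = -4s(s - 3)(s + 3) = 0 at s ∈ {-3, 0, 3}; ∂V/∂t = -4(t + 1)(t + 2)(t + 3) = 0 at t ∈ {-3, -2, -1}.
The Hessian is diagonal: diag(V_ss, V_tt). Second derivatives: V_ss(-3)=-72, V_ss(0)=36, V_ss(3)=-72; V_tt(-3)=-8, V_tt(-2)=4, V_tt(-1)=-8.
Local minima occur where both diagonal entries positive: (0, -2). Count: 1.

1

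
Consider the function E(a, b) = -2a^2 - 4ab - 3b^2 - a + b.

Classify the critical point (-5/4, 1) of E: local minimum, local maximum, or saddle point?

local maximum

The Hessian of E is constant: H = [[-4, -4], [-4, -6]].
det(H) = (-4)·(-6) − (-4)² = 8.
det(H) > 0 and tr(H) = -10 < 0, so H is negative definite and the point is a local maximum.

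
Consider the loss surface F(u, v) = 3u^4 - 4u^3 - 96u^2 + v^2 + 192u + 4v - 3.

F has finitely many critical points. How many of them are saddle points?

F separates as a function of u plus a function of v, so ∇F=0 decouples.
∂F/∂u = 12(u - 4)(u - 1)(u + 4) = 0 at u ∈ {-4, 1, 4}; ∂F/∂v = 2(v + 2) = 0 at v ∈ {-2}.
The Hessian is diagonal: diag(F_uu, F_vv). Second derivatives: F_uu(-4)=480, F_uu(1)=-180, F_uu(4)=288; F_vv(-2)=2.
Saddle points occur where the two diagonal entries have opposite signs: (1, -2). Count: 1.

1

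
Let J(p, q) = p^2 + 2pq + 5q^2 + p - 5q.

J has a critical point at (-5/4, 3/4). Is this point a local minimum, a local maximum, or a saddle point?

The Hessian of J is constant: H = [[2, 2], [2, 10]].
det(H) = 2·10 − 2² = 16.
det(H) > 0 and tr(H) = 12 > 0, so H is positive definite and the point is a local minimum.

local minimum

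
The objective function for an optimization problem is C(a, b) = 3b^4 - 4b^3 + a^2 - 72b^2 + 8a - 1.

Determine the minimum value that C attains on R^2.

C(a,b) separates as P(a) + Q(b) − 1, so its minimum is min P + min Q − 1.
P'(a) = 2a + 8 vanishes at a ∈ {-4}; Q'(b) = 12b(b - 4)(b + 3) vanishes at b ∈ {-3, 0, 4}.
Local minima of P (where P''>0): P(-4)=-16. Local minima of Q: Q(-3)=-297, Q(4)=-640.
So the global minimum of C is P(-4) + Q(4) − 1 = -16 − 640 − 1 = -657, attained at (-4, 4).

-657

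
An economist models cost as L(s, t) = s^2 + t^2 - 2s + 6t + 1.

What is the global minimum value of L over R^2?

L(s,t) separates as P(s) + Q(t) + 1, so its minimum is min P + min Q + 1.
P'(s) = 2s - 2 vanishes at s ∈ {1}; Q'(t) = 2(t + 3) vanishes at t ∈ {-3}.
Local minima of P (where P''>0): P(1)=-1. Local minima of Q: Q(-3)=-9.
So the global minimum of L is P(1) + Q(-3) + 1 = -1 − 9 + 1 = -9, attained at (1, -3).

-9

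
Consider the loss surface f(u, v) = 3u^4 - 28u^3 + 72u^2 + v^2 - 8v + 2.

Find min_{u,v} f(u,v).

f(u,v) separates as P(u) + Q(v) + 2, so its minimum is min P + min Q + 2.
P'(u) = 12u(u - 4)(u - 3) vanishes at u ∈ {0, 3, 4}; Q'(v) = 2v - 8 vanishes at v ∈ {4}.
Local minima of P (where P''>0): P(0)=0, P(4)=128. Local minima of Q: Q(4)=-16.
So the global minimum of f is P(0) + Q(4) + 2 = 0 − 16 + 2 = -14, attained at (0, 4).

-14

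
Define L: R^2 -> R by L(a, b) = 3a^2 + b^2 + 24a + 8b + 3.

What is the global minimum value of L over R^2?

L(a,b) separates as P(a) + Q(b) + 3, so its minimum is min P + min Q + 3.
P'(a) = 6a + 24 vanishes at a ∈ {-4}; Q'(b) = 2b + 8 vanishes at b ∈ {-4}.
Local minima of P (where P''>0): P(-4)=-48. Local minima of Q: Q(-4)=-16.
So the global minimum of L is P(-4) + Q(-4) + 3 = -48 − 16 + 3 = -61, attained at (-4, -4).

-61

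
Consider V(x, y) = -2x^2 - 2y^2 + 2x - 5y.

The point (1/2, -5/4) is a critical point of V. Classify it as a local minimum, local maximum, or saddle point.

The Hessian of V is constant: H = [[-4, 0], [0, -4]].
det(H) = (-4)·(-4) − 0² = 16.
det(H) > 0 and tr(H) = -8 < 0, so H is negative definite and the point is a local maximum.

local maximum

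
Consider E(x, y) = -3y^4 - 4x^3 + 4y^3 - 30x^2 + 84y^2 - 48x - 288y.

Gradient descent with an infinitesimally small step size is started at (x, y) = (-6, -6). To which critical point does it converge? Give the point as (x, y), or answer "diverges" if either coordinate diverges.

E is separable, so gradient descent decouples: x follows -∂E/∂x, y follows -∂E/∂y.
∂E/∂x = -12(x + 1)(x + 4); at x=-6 this is -120, so x increases.
∂E/∂y = -12(y - 3)(y - 2)(y + 4); at y=-6 this is 1728, so y decreases.
The y-coordinate has no critical point in that direction and runs off to infinity.

diverges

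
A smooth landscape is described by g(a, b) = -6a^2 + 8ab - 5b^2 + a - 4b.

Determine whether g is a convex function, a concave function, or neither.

g is quadratic, so its Hessian is the constant matrix H = [[-12, 8], [8, -10]].
det(H) = 56, tr(H) = -22.
det(H) > 0 and tr(H) < 0, so H is negative definite everywhere: concave.

concave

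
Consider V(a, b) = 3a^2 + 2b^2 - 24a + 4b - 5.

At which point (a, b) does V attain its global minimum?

(4, -1)

V(a,b) separates as P(a) + Q(b) − 5, so its minimum is min P + min Q − 5.
P'(a) = 6a - 24 vanishes at a ∈ {4}; Q'(b) = 4b + 4 vanishes at b ∈ {-1}.
Local minima of P (where P''>0): P(4)=-48. Local minima of Q: Q(-1)=-2.
So the global minimum of V is P(4) + Q(-1) − 5 = -48 − 2 − 5 = -55, attained at (4, -1).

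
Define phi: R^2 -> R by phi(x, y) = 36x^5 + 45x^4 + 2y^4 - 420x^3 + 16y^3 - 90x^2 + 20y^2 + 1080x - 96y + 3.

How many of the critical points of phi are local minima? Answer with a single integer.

4

phi separates as a function of x plus a function of y, so ∇phi=0 decouples.
∂phi/∂x = 180(x - 2)(x - 1)(x + 1)(x + 3) = 0 at x ∈ {-3, -1, 1, 2}; ∂phi/∂y = 8(y - 1)(y + 3)(y + 4) = 0 at y ∈ {-4, -3, 1}.
The Hessian is diagonal: diag(phi_xx, phi_yy). Second derivatives: phi_xx(-3)=-7200, phi_xx(-1)=2160, phi_xx(1)=-1440, phi_xx(2)=2700; phi_yy(-4)=40, phi_yy(-3)=-32, phi_yy(1)=160.
Local minima occur where both diagonal entries positive: (-1, -4), (-1, 1), (2, -4), (2, 1). Count: 4.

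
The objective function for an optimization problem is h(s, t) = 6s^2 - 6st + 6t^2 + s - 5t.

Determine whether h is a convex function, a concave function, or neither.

convex

h is quadratic, so its Hessian is the constant matrix H = [[12, -6], [-6, 12]].
det(H) = 108, tr(H) = 24.
det(H) > 0 and tr(H) > 0, so H is positive definite everywhere: convex.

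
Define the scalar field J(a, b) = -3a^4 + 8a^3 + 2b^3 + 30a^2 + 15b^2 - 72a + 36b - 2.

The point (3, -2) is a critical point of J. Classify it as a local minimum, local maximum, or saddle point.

saddle point

The mixed partial ∂²J/∂a∂b is 0, so the Hessian at any point is diag(J_aa, J_bb) = diag(12(-3a^2 + 4a + 5), 6(2b + 5)).
At (3, -2): H = diag(-120, 6).
The eigenvalues have opposite signs, so H is indefinite: a saddle point.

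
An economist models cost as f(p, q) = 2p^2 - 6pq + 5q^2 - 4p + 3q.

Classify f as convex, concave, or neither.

f is quadratic, so its Hessian is the constant matrix H = [[4, -6], [-6, 10]].
det(H) = 4, tr(H) = 14.
det(H) > 0 and tr(H) > 0, so H is positive definite everywhere: convex.

convex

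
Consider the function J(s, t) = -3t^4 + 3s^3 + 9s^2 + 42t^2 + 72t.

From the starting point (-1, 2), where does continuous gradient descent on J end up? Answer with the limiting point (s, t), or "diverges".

(0, -1)

J is separable, so gradient descent decouples: s follows -∂J/∂s, t follows -∂J/∂t.
∂J/∂s = 9s(s + 2); at s=-1 this is -9, so s increases.
∂J/∂t = -12(t - 3)(t + 1)(t + 2); at t=2 this is 144, so t decreases.
s converges to its nearest critical value 0 (a local min of the s-part); t converges to -1. The iterate converges to (0, -1).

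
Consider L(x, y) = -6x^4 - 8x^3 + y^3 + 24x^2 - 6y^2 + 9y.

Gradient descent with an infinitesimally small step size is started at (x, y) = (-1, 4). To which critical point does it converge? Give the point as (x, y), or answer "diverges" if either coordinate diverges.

(0, 3)

L is separable, so gradient descent decouples: x follows -∂L/∂x, y follows -∂L/∂y.
∂L/∂x = -24x(x - 1)(x + 2); at x=-1 this is -48, so x increases.
∂L/∂y = 3(y - 3)(y - 1); at y=4 this is 9, so y decreases.
x converges to its nearest critical value 0 (a local min of the x-part); y converges to 3. The iterate converges to (0, 3).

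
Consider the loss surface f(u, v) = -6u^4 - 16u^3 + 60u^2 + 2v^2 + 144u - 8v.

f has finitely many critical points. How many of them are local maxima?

0

f separates as a function of u plus a function of v, so ∇f=0 decouples.
∂f/∂u = -24(u - 2)(u + 1)(u + 3) = 0 at u ∈ {-3, -1, 2}; ∂f/∂v = 4(v - 2) = 0 at v ∈ {2}.
The Hessian is diagonal: diag(f_uu, f_vv). Second derivatives: f_uu(-3)=-240, f_uu(-1)=144, f_uu(2)=-360; f_vv(2)=4.
Local maxima occur where both diagonal entries negative: none. Count: 0.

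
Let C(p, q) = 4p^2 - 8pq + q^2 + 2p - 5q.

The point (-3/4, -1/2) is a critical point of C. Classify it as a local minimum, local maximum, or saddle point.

The Hessian of C is constant: H = [[8, -8], [-8, 2]].
det(H) = 8·2 − (-8)² = -48.
Since det(H) < 0, H is indefinite and the critical point is a saddle point.

saddle point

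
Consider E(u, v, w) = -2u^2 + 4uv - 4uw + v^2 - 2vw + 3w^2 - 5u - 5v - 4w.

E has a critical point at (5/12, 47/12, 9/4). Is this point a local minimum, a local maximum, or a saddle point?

saddle point

The Hessian is constant: H = [[-4, 4, -4], [4, 2, -2], [-4, -2, 6]].
Leading principal minors: Δ₁ = -4, Δ₂ = -24, Δ₃ = -96.
The minors fit neither the all-positive nor the alternating-sign pattern, so H is indefinite: a saddle point.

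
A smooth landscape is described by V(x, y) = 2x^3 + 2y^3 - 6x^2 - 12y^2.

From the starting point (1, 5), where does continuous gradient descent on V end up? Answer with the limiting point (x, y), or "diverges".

(2, 4)

V is separable, so gradient descent decouples: x follows -∂V/∂x, y follows -∂V/∂y.
∂V/∂x = 6x(x - 2); at x=1 this is -6, so x increases.
∂V/∂y = 6y(y - 4); at y=5 this is 30, so y decreases.
x converges to its nearest critical value 2 (a local min of the x-part); y converges to 4. The iterate converges to (2, 4).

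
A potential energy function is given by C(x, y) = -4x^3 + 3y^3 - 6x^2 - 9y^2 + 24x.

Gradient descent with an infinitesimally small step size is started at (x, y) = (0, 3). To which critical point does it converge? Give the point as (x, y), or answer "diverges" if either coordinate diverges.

(-2, 2)

C is separable, so gradient descent decouples: x follows -∂C/∂x, y follows -∂C/∂y.
∂C/∂x = -12(x - 1)(x + 2); at x=0 this is 24, so x decreases.
∂C/∂y = 9y(y - 2); at y=3 this is 27, so y decreases.
x converges to its nearest critical value -2 (a local min of the x-part); y converges to 2. The iterate converges to (-2, 2).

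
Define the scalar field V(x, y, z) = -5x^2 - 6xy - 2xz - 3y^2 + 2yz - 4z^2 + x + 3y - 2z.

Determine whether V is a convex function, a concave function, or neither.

V is quadratic, so its Hessian is the constant matrix H = [[-10, -6, -2], [-6, -6, 2], [-2, 2, -8]].
Leading principal minors: -10, 24, -80.
Signs alternate −, +, − ⇒ H ≺ 0 ⇒ concave.

concave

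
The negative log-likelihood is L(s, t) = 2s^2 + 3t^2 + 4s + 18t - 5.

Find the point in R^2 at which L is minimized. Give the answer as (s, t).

L(s,t) separates as P(s) + Q(t) − 5, so its minimum is min P + min Q − 5.
P'(s) = 4s + 4 vanishes at s ∈ {-1}; Q'(t) = 6(t + 3) vanishes at t ∈ {-3}.
Local minima of P (where P''>0): P(-1)=-2. Local minima of Q: Q(-3)=-27.
So the global minimum of L is P(-1) + Q(-3) − 5 = -2 − 27 − 5 = -34, attained at (-1, -3).

(-1, -3)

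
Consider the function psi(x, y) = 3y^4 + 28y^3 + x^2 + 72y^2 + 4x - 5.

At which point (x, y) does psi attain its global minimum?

(-2, 0)

psi(x,y) separates as P(x) + Q(y) − 5, so its minimum is min P + min Q − 5.
P'(x) = 2x + 4 vanishes at x ∈ {-2}; Q'(y) = 12y(y + 3)(y + 4) vanishes at y ∈ {-4, -3, 0}.
Local minima of P (where P''>0): P(-2)=-4. Local minima of Q: Q(-4)=128, Q(0)=0.
So the global minimum of psi is P(-2) + Q(0) − 5 = -4 + 0 − 5 = -9, attained at (-2, 0).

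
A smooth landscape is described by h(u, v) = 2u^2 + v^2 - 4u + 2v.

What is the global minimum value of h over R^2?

h(u,v) separates as P(u) + Q(v), so its minimum is min P + min Q.
P'(u) = 4u - 4 vanishes at u ∈ {1}; Q'(v) = 2v + 2 vanishes at v ∈ {-1}.
Local minima of P (where P''>0): P(1)=-2. Local minima of Q: Q(-1)=-1.
So the global minimum of h is P(1) + Q(-1) = -2 − 1 = -3, attained at (1, -1).

-3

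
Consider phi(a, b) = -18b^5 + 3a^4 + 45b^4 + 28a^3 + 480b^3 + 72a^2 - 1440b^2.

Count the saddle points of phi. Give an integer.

6

phi separates as a function of a plus a function of b, so ∇phi=0 decouples.
∂phi/∂a = 12a(a + 3)(a + 4) = 0 at a ∈ {-4, -3, 0}; ∂phi/∂b = -90b(b - 4)(b - 2)(b + 4) = 0 at b ∈ {-4, 0, 2, 4}.
The Hessian is diagonal: diag(phi_aa, phi_bb). Second derivatives: phi_aa(-4)=48, phi_aa(-3)=-36, phi_aa(0)=144; phi_bb(-4)=17280, phi_bb(0)=-2880, phi_bb(2)=2160, phi_bb(4)=-5760.
Saddle points occur where the two diagonal entries have opposite signs: (-4, 0), (-4, 4), (-3, -4), (-3, 2), (0, 0), (0, 4). Count: 6.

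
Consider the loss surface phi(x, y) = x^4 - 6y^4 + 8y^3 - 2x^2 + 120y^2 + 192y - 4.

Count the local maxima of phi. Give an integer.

phi separates as a function of x plus a function of y, so ∇phi=0 decouples.
∂phi/∂x = 4x(x - 1)(x + 1) = 0 at x ∈ {-1, 0, 1}; ∂phi/∂y = -24(y - 4)(y + 1)(y + 2) = 0 at y ∈ {-2, -1, 4}.
The Hessian is diagonal: diag(phi_xx, phi_yy). Second derivatives: phi_xx(-1)=8, phi_xx(0)=-4, phi_xx(1)=8; phi_yy(-2)=-144, phi_yy(-1)=120, phi_yy(4)=-720.
Local maxima occur where both diagonal entries negative: (0, -2), (0, 4). Count: 2.

2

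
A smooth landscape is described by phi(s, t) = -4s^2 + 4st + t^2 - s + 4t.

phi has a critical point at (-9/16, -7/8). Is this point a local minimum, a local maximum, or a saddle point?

The Hessian of phi is constant: H = [[-8, 4], [4, 2]].
det(H) = (-8)·2 − 4² = -32.
Since det(H) < 0, H is indefinite and the critical point is a saddle point.

saddle point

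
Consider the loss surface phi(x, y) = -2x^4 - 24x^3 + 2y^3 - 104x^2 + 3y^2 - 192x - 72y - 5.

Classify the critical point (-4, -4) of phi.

The mixed partial ∂²phi/∂x∂y is 0, so the Hessian at any point is diag(phi_xx, phi_yy) = diag(-8(3x^2 + 18x + 26), 6(2y + 1)).
At (-4, -4): H = diag(-16, -42).
Both eigenvalues are negative, so H is negative definite: a local maximum.

local maximum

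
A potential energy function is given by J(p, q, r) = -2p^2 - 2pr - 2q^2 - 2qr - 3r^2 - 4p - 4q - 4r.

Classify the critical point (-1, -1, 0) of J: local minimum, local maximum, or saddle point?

local maximum

The Hessian is constant: H = [[-4, 0, -2], [0, -4, -2], [-2, -2, -6]].
Leading principal minors: Δ₁ = -4, Δ₂ = 16, Δ₃ = -64.
The minors alternate sign starting negative (−, +, −), so H is negative definite: a local maximum.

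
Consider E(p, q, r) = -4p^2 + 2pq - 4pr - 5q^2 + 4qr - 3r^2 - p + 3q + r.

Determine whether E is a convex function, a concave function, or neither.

concave

E is quadratic, so its Hessian is the constant matrix H = [[-8, 2, -4], [2, -10, 4], [-4, 4, -6]].
Leading principal minors: -8, 76, -232.
Signs alternate −, +, − ⇒ H ≺ 0 ⇒ concave.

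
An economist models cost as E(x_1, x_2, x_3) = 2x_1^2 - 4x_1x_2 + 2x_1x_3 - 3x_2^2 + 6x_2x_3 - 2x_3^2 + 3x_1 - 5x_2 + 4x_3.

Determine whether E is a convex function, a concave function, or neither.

E is quadratic, so its Hessian is the constant matrix H = [[4, -4, 2], [-4, -6, 6], [2, 6, -4]].
Leading principal minors: 4, -40, -56.
Neither pattern holds ⇒ H is indefinite ⇒ neither convex nor concave.

neither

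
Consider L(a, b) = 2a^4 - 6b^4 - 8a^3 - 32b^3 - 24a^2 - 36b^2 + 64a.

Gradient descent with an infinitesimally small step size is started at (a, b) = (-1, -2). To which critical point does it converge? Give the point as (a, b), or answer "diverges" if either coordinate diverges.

(-2, -1)

L is separable, so gradient descent decouples: a follows -∂L/∂a, b follows -∂L/∂b.
∂L/∂a = 8(a - 4)(a - 1)(a + 2); at a=-1 this is 80, so a decreases.
∂L/∂b = -24b(b + 1)(b + 3); at b=-2 this is -48, so b increases.
a converges to its nearest critical value -2 (a local min of the a-part); b converges to -1. The iterate converges to (-2, -1).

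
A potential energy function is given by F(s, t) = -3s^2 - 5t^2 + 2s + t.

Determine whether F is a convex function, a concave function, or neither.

F is quadratic, so its Hessian is the constant matrix H = [[-6, 0], [0, -10]].
det(H) = 60, tr(H) = -16.
det(H) > 0 and tr(H) < 0, so H is negative definite everywhere: concave.

concave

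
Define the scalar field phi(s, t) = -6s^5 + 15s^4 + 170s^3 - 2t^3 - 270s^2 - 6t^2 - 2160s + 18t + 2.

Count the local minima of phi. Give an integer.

2

phi separates as a function of s plus a function of t, so ∇phi=0 decouples.
∂phi/∂s = -30(s - 4)(s - 3)(s + 2)(s + 3) = 0 at s ∈ {-3, -2, 3, 4}; ∂phi/∂t = -6(t - 1)(t + 3) = 0 at t ∈ {-3, 1}.
The Hessian is diagonal: diag(phi_ss, phi_tt). Second derivatives: phi_ss(-3)=1260, phi_ss(-2)=-900, phi_ss(3)=900, phi_ss(4)=-1260; phi_tt(-3)=24, phi_tt(1)=-24.
Local minima occur where both diagonal entries positive: (-3, -3), (3, -3). Count: 2.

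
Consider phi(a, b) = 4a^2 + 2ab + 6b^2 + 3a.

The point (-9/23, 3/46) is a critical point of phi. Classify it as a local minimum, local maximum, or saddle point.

The Hessian of phi is constant: H = [[8, 2], [2, 12]].
det(H) = 8·12 − 2² = 92.
det(H) > 0 and tr(H) = 20 > 0, so H is positive definite and the point is a local minimum.

local minimum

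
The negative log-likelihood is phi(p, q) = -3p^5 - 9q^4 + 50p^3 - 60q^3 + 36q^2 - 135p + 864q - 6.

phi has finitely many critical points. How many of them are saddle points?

6

phi separates as a function of p plus a function of q, so ∇phi=0 decouples.
∂phi/∂p = -15(p - 3)(p - 1)(p + 1)(p + 3) = 0 at p ∈ {-3, -1, 1, 3}; ∂phi/∂q = -36(q - 2)(q + 3)(q + 4) = 0 at q ∈ {-4, -3, 2}.
The Hessian is diagonal: diag(phi_pp, phi_qq). Second derivatives: phi_pp(-3)=720, phi_pp(-1)=-240, phi_pp(1)=240, phi_pp(3)=-720; phi_qq(-4)=-216, phi_qq(-3)=180, phi_qq(2)=-1080.
Saddle points occur where the two diagonal entries have opposite signs: (-3, -4), (-3, 2), (-1, -3), (1, -4), (1, 2), (3, -3). Count: 6.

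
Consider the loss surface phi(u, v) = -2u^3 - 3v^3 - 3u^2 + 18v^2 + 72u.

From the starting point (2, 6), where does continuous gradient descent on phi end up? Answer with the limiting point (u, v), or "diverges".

diverges

phi is separable, so gradient descent decouples: u follows -∂phi/∂u, v follows -∂phi/∂v.
∂phi/∂u = -6(u - 3)(u + 4); at u=2 this is 36, so u decreases.
∂phi/∂v = -9v(v - 4); at v=6 this is -108, so v increases.
The v-coordinate has no critical point in that direction and runs off to infinity.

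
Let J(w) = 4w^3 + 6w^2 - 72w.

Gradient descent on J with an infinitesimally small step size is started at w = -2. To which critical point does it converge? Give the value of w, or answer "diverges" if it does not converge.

2

J'(w) = 12(w - 2)(w + 3), so J'(-2) = -48.
Gradient descent moves in the -J' direction, i.e. w is increasing.
The nearest critical point in that direction is w = 2, where J'' = 60 > 0 (a local minimum). The iterate converges there.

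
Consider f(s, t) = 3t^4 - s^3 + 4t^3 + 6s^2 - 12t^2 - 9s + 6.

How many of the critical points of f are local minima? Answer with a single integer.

f separates as a function of s plus a function of t, so ∇f=0 decouples.
∂f/∂s = -3(s - 3)(s - 1) = 0 at s ∈ {1, 3}; ∂f/∂t = 12t(t - 1)(t + 2) = 0 at t ∈ {-2, 0, 1}.
The Hessian is diagonal: diag(f_ss, f_tt). Second derivatives: f_ss(1)=6, f_ss(3)=-6; f_tt(-2)=72, f_tt(0)=-24, f_tt(1)=36.
Local minima occur where both diagonal entries positive: (1, -2), (1, 1). Count: 2.

2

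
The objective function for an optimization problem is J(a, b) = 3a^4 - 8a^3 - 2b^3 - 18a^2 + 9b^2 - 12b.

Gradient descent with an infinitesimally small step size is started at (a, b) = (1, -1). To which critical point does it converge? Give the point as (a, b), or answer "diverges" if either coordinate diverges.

(3, 1)

J is separable, so gradient descent decouples: a follows -∂J/∂a, b follows -∂J/∂b.
∂J/∂a = 12a(a - 3)(a + 1); at a=1 this is -48, so a increases.
∂J/∂b = -6(b - 2)(b - 1); at b=-1 this is -36, so b increases.
a converges to its nearest critical value 3 (a local min of the a-part); b converges to 1. The iterate converges to (3, 1).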